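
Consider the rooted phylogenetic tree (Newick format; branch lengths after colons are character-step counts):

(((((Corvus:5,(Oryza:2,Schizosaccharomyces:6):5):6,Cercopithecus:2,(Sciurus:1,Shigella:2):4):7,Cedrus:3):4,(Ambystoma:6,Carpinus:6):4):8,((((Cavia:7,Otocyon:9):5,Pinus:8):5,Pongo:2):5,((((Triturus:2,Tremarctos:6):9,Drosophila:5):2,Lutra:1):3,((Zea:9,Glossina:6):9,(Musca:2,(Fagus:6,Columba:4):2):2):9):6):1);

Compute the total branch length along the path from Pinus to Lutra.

The path runs Pinus → … → MRCA → … → Lutra; the MRCA is the node subtending ((((Cavia,Otocyon),Pinus),Pongo),((((Triturus,Tremarctos),Drosophila),Lutra),((Zea,Glossina),(Musca,(Fagus,Columba))))).
Branch lengths along that path: 8 + 5 + 5 + 6 + 3 + 1 = 28.

28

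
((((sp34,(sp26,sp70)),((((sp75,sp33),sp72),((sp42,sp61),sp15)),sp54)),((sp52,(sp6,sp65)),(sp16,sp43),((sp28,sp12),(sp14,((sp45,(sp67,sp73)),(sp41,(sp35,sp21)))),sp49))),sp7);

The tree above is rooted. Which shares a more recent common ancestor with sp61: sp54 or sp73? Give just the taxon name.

sp54

The MRCA of sp61 and sp54 subtends ((((sp75,sp33),sp72),((sp42,sp61),sp15)),sp54) (7 taxa).
The MRCA of sp61 and sp73 subtends (((sp34,(sp26,sp70)),((((sp75,sp33),sp72),((sp42,sp61),sp15)),sp54)),((sp52,(sp6,sp65)),(sp16,sp43),((sp28,sp12),(sp14,((sp45,(sp67,sp73)),(sp41,(sp35,sp21)))),sp49))) (25 taxa).
The first is nested inside the second, so sp61 shares a more recent common ancestor with sp54.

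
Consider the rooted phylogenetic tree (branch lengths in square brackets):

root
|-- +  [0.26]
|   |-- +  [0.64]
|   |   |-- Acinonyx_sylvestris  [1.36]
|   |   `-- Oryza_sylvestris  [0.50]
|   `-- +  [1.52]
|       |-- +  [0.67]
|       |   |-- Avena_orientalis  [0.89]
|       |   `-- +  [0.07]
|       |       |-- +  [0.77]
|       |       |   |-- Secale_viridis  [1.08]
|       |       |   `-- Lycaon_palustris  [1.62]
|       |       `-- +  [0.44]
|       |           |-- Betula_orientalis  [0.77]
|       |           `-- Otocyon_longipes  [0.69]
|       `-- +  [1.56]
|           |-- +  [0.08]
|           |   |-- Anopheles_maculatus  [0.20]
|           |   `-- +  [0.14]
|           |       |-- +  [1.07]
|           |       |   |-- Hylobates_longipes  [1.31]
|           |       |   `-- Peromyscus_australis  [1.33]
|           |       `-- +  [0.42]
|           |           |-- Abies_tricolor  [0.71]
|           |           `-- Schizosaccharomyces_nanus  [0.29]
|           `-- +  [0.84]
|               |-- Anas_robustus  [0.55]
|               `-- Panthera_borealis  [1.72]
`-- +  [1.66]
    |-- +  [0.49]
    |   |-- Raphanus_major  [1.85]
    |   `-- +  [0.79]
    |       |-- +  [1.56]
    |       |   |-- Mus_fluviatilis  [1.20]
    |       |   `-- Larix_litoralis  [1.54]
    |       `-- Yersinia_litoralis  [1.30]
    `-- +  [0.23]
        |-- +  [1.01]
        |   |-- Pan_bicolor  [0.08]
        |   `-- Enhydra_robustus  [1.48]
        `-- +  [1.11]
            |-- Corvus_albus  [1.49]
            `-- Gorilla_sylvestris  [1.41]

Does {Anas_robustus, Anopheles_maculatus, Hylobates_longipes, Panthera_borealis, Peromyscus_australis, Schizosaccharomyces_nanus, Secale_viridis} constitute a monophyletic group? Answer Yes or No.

No

The MRCA of the listed taxa subtends ((Avena_orientalis,((Secale_viridis,Lycaon_palustris),(Betula_orientalis,Otocyon_longipes))),((Anopheles_maculatus,((Hylobates_longipes,Peromyscus_australis),(Abies_tricolor,Schizosaccharomyces_nanus))),(Anas_robustus,Panthera_borealis))).
That clade also contains Abies_tricolor, Avena_orientalis, Betula_orientalis, Lycaon_palustris, Otocyon_longipes, which are not in the proposed group, so the group is not monophyletic.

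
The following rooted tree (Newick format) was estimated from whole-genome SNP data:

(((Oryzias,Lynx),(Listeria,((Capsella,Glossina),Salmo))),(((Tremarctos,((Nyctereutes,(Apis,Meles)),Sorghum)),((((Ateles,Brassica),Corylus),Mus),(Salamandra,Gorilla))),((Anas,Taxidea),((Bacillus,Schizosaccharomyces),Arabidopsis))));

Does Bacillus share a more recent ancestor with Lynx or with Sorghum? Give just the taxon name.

The MRCA of Bacillus and Sorghum subtends (((Tremarctos,((Nyctereutes,(Apis,Meles)),Sorghum)),((((Ateles,Brassica),Corylus),Mus),(Salamandra,Gorilla))),((Anas,Taxidea),((Bacillus,Schizosaccharomyces),Arabidopsis))) (16 taxa).
The MRCA of Bacillus and Lynx is the root, subtending the entire tree (22 taxa).
The first is nested inside the second, so Bacillus shares a more recent common ancestor with Sorghum.

Sorghum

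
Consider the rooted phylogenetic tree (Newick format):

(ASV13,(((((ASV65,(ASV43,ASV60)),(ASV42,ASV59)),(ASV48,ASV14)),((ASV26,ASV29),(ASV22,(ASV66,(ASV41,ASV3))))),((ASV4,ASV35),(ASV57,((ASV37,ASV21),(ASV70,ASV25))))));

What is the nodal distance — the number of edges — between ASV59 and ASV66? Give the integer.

The MRCA of ASV59 and ASV66 is the node subtending ((((ASV65,(ASV43,ASV60)),(ASV42,ASV59)),(ASV48,ASV14)),((ASV26,ASV29),(ASV22,(ASV66,(ASV41,ASV3))))).
From ASV59 up to that node: 4 branches. From ASV66 up to the same node: 4 branches. Total: 4 + 4 = 8.

8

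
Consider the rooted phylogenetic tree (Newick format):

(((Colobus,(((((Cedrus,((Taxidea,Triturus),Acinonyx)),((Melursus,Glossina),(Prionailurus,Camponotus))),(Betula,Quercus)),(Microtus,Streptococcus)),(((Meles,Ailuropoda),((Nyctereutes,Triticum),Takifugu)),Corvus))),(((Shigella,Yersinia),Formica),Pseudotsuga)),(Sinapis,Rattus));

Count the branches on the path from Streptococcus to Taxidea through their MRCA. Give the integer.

The MRCA of Streptococcus and Taxidea is the node subtending ((((Cedrus,((Taxidea,Triturus),Acinonyx)),((Melursus,Glossina),(Prionailurus,Camponotus))),(Betula,Quercus)),(Microtus,Streptococcus)).
From Streptococcus up to that node: 2 branches. From Taxidea up to the same node: 6 branches. Total: 2 + 6 = 8.

8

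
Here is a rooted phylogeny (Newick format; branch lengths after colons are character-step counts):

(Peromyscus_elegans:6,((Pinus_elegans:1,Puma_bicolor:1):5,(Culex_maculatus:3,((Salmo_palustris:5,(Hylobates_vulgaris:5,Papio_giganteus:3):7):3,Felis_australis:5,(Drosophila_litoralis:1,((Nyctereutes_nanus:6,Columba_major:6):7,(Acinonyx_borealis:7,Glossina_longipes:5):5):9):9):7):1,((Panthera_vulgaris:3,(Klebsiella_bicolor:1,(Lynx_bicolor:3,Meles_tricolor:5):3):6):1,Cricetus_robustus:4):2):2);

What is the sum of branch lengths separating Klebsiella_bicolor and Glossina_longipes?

46

The path runs Klebsiella_bicolor → … → MRCA → … → Glossina_longipes; the MRCA is the node subtending ((Pinus_elegans,Puma_bicolor),(Culex_maculatus,((Salmo_palustris,(Hylobates_vulgaris,Papio_giganteus)),Felis_australis,(Drosophila_litoralis,((Nyctereutes_nanus,Columba_major),(Acinonyx_borealis,Glossina_longipes))))),((Panthera_vulgaris,(Klebsiella_bicolor,(Lynx_bicolor,Meles_tricolor))),Cricetus_robustus)).
Branch lengths along that path: 1 + 6 + 1 + 2 + 1 + 7 + 9 + 9 + 5 + 5 = 46.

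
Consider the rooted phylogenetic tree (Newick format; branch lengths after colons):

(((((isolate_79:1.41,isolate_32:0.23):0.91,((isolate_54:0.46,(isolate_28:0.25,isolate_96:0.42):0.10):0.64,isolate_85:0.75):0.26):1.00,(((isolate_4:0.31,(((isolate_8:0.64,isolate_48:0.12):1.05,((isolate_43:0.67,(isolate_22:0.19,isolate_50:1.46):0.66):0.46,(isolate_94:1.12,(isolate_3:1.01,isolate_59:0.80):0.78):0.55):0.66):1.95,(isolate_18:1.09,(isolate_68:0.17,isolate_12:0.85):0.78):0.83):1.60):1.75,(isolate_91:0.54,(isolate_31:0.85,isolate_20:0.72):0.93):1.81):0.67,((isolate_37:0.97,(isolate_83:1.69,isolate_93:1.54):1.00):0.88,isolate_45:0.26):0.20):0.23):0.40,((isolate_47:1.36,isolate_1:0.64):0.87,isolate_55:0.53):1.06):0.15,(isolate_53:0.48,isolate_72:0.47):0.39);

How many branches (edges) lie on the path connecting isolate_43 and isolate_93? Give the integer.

11

The MRCA of isolate_43 and isolate_93 is the node subtending (((isolate_4,(((isolate_8,isolate_48),((isolate_43,(isolate_22,isolate_50)),(isolate_94,(isolate_3,isolate_59)))),(isolate_18,(isolate_68,isolate_12)))),(isolate_91,(isolate_31,isolate_20))),((isolate_37,(isolate_83,isolate_93)),isolate_45)).
From isolate_43 up to that node: 7 branches. From isolate_93 up to the same node: 4 branches. Total: 7 + 4 = 11.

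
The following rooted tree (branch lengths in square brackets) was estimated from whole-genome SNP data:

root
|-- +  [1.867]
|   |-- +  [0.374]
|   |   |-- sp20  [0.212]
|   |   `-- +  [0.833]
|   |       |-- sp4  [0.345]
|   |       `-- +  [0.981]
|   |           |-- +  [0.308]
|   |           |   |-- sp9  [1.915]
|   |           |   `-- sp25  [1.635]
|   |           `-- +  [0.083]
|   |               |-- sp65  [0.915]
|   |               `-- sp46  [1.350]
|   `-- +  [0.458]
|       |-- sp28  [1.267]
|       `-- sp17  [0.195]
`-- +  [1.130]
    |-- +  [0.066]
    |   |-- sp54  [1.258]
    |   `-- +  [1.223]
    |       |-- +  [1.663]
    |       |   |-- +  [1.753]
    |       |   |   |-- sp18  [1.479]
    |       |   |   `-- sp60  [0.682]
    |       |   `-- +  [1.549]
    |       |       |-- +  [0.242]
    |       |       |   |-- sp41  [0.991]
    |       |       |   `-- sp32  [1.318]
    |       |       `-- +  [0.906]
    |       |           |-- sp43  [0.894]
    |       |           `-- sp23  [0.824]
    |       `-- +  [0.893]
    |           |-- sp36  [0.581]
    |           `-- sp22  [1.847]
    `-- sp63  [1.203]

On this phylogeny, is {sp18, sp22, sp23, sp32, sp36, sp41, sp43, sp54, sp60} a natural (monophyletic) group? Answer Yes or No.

The most recent common ancestor of these taxa subtends (sp54,(((sp18,sp60),((sp41,sp32),(sp43,sp23))),(sp36,sp22))).
That clade has exactly 9 tips — every listed taxon and nothing else — so the group is monophyletic.

Yes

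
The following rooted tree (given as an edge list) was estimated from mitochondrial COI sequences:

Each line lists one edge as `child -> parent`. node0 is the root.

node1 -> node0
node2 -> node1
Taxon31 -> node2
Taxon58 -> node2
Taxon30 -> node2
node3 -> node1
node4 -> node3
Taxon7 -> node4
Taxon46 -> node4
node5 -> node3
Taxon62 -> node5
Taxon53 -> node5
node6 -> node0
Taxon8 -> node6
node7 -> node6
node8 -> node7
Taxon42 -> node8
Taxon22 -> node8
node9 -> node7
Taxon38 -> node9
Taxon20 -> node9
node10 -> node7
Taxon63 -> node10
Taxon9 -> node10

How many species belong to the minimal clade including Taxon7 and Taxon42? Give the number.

14

The MRCA of Taxon7 and Taxon42 is the root, so the clade is the entire tree.
That clade contains 14 terminal taxa: Taxon20, Taxon22, Taxon30, Taxon31, Taxon38, Taxon42, Taxon46, Taxon53, Taxon58, Taxon62, Taxon63, Taxon7, Taxon8, Taxon9.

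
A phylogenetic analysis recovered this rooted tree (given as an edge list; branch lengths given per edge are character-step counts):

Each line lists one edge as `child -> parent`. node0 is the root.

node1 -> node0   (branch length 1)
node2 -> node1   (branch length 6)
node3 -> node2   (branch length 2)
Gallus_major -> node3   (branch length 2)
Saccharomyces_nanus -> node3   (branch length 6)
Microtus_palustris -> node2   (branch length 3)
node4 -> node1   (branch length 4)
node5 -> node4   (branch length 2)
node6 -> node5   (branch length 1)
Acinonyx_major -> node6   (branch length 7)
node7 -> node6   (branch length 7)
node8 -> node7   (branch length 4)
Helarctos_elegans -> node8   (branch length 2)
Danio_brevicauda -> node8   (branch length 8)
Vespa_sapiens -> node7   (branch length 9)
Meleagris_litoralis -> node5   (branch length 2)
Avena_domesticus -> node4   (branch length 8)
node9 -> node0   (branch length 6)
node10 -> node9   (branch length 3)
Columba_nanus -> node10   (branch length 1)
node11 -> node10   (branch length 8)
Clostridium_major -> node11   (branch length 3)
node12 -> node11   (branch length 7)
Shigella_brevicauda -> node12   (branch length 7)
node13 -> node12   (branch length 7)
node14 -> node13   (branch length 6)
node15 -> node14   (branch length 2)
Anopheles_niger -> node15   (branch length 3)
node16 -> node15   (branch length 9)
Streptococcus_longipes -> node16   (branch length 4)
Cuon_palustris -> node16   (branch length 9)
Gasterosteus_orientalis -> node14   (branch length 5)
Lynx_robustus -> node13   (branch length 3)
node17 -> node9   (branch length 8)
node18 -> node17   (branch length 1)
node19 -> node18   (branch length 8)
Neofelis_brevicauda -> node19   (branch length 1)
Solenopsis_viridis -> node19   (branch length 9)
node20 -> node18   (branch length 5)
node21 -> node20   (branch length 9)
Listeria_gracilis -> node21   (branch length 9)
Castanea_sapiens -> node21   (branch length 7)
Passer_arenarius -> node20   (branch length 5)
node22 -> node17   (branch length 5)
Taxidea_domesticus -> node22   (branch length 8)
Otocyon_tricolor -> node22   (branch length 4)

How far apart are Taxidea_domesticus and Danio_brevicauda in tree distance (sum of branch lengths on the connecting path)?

The path runs Taxidea_domesticus → … → MRCA → … → Danio_brevicauda; the MRCA is the root of the tree.
Branch lengths along that path: 8 + 5 + 8 + 6 + 1 + 4 + 2 + 1 + 7 + 4 + 8 = 54.

54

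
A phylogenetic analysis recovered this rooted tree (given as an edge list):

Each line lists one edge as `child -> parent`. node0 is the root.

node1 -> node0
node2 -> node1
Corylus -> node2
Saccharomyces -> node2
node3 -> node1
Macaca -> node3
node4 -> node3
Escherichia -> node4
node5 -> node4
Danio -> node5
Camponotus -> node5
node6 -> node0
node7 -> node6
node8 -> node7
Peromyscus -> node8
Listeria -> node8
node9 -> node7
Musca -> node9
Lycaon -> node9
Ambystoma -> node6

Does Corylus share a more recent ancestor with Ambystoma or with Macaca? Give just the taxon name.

Macaca

The MRCA of Corylus and Macaca subtends ((Corylus,Saccharomyces),(Macaca,(Escherichia,(Danio,Camponotus)))) (6 taxa).
The MRCA of Corylus and Ambystoma is the root, subtending the entire tree (11 taxa).
The first is nested inside the second, so Corylus shares a more recent common ancestor with Macaca.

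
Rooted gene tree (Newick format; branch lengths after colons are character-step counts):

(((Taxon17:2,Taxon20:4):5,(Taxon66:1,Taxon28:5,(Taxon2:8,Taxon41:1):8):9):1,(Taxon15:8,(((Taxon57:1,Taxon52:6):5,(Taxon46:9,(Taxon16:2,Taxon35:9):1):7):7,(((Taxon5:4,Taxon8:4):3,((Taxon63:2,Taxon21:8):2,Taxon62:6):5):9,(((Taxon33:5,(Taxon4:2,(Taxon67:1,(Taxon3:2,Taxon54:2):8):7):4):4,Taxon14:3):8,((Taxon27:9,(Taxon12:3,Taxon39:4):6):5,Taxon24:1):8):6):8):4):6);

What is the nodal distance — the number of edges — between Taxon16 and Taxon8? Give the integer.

8

The MRCA of Taxon16 and Taxon8 is the node subtending (((Taxon57,Taxon52),(Taxon46,(Taxon16,Taxon35))),(((Taxon5,Taxon8),((Taxon63,Taxon21),Taxon62)),(((Taxon33,(Taxon4,(Taxon67,(Taxon3,Taxon54)))),Taxon14),((Taxon27,(Taxon12,Taxon39)),Taxon24)))).
From Taxon16 up to that node: 4 branches. From Taxon8 up to the same node: 4 branches. Total: 4 + 4 = 8.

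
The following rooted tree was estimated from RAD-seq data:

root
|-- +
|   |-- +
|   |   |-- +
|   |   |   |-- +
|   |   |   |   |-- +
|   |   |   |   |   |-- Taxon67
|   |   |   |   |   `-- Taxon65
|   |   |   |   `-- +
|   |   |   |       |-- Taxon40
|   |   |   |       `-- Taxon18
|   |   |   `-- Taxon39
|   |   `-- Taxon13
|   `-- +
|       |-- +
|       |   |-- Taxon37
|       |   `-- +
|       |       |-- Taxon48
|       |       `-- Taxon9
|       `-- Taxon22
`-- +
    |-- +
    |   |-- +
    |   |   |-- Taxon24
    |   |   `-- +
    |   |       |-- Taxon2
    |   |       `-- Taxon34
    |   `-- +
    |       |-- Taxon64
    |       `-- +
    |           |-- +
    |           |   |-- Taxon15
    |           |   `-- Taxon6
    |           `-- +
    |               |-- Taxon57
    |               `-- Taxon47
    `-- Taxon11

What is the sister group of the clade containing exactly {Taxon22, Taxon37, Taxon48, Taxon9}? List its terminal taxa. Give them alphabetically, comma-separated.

Taxon13, Taxon18, Taxon39, Taxon40, Taxon65, Taxon67

The clade containing exactly {Taxon22, Taxon37, Taxon48, Taxon9} attaches to the tree at the node subtending (((((Taxon67,Taxon65),(Taxon40,Taxon18)),Taxon39),Taxon13),((Taxon37,(Taxon48,Taxon9)),Taxon22)).
The other lineage descending from that same node — the sister group — is ((((Taxon67,Taxon65),(Taxon40,Taxon18)),Taxon39),Taxon13); its 6 tips in alphabetical order are the answer.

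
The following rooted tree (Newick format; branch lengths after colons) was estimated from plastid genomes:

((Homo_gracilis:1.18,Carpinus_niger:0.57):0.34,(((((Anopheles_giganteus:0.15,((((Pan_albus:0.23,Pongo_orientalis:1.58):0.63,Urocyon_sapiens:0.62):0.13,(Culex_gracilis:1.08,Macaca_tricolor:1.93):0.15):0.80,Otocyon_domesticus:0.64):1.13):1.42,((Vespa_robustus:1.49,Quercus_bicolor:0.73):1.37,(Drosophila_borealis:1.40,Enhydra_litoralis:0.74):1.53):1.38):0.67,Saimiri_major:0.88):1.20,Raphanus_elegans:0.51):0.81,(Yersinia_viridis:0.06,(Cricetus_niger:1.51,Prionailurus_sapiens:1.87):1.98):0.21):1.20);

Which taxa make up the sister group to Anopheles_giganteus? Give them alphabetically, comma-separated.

Culex_gracilis, Macaca_tricolor, Otocyon_domesticus, Pan_albus, Pongo_orientalis, Urocyon_sapiens

Anopheles_giganteus attaches to the tree at the node subtending (Anopheles_giganteus,((((Pan_albus,Pongo_orientalis),Urocyon_sapiens),(Culex_gracilis,Macaca_tricolor)),Otocyon_domesticus)).
The other lineage descending from that same node — the sister group — is ((((Pan_albus,Pongo_orientalis),Urocyon_sapiens),(Culex_gracilis,Macaca_tricolor)),Otocyon_domesticus); its 6 tips in alphabetical order are the answer.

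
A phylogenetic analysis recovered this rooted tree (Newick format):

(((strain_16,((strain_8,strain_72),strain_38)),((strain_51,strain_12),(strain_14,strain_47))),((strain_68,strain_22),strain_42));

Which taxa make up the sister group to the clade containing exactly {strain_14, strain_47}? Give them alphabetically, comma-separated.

strain_12, strain_51

The clade containing exactly {strain_14, strain_47} attaches to the tree at the node subtending ((strain_51,strain_12),(strain_14,strain_47)).
The other lineage descending from that same node — the sister group — is (strain_51,strain_12); its 2 tips in alphabetical order are the answer.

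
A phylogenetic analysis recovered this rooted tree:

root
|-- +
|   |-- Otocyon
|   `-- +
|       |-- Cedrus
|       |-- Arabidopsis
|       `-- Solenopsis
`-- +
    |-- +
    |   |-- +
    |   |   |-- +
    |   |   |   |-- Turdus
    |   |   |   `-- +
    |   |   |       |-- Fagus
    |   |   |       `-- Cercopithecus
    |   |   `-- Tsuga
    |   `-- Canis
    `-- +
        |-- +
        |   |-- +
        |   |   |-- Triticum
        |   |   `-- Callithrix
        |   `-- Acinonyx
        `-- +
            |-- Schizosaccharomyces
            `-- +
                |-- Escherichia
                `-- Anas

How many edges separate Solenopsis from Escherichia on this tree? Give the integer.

8

The MRCA of Solenopsis and Escherichia is the root of the tree.
From Solenopsis up to that node: 3 branches. From Escherichia up to the same node: 5 branches. Total: 3 + 5 = 8.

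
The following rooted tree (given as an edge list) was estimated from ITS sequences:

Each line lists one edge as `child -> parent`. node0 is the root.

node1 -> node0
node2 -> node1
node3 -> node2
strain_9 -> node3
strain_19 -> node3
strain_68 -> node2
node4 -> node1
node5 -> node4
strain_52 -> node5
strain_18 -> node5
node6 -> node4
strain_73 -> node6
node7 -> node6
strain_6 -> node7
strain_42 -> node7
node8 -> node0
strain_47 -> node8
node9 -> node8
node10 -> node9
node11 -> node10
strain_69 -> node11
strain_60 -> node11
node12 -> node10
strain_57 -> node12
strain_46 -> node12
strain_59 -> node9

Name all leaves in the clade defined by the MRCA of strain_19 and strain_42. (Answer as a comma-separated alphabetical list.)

Tracing strain_19: it sits inside (strain_9,strain_19).
Tracing strain_42: it sits inside (strain_6,strain_42).
The smallest clade enclosing both is (((strain_9,strain_19),strain_68),((strain_52,strain_18),(strain_73,(strain_6,strain_42)))); the answer is its 8 terminal taxa in alphabetical order.

strain_18, strain_19, strain_42, strain_52, strain_6, strain_68, strain_73, strain_9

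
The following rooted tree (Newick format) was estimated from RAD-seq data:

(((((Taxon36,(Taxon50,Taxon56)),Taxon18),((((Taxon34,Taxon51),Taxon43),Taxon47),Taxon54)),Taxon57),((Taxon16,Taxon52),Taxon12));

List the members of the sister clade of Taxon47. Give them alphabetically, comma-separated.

Taxon34, Taxon43, Taxon51

Taxon47 attaches to the tree at the node subtending (((Taxon34,Taxon51),Taxon43),Taxon47).
The other lineage descending from that same node — the sister group — is ((Taxon34,Taxon51),Taxon43); its 3 tips in alphabetical order are the answer.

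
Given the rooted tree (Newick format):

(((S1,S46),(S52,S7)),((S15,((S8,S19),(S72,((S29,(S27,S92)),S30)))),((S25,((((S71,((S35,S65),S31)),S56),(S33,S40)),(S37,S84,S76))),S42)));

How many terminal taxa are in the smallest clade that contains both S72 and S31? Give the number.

The MRCA of S72 and S31 is the node subtending ((S15,((S8,S19),(S72,((S29,(S27,S92)),S30)))),((S25,((((S71,((S35,S65),S31)),S56),(S33,S40)),(S37,S84,S76))),S42)).
That clade contains 20 terminal taxa: S15, S19, S25, S27, S29, S30, S31, S33, S35, S37, S40, S42, S56, S65, S71, S72, S76, S8, S84, S92.

20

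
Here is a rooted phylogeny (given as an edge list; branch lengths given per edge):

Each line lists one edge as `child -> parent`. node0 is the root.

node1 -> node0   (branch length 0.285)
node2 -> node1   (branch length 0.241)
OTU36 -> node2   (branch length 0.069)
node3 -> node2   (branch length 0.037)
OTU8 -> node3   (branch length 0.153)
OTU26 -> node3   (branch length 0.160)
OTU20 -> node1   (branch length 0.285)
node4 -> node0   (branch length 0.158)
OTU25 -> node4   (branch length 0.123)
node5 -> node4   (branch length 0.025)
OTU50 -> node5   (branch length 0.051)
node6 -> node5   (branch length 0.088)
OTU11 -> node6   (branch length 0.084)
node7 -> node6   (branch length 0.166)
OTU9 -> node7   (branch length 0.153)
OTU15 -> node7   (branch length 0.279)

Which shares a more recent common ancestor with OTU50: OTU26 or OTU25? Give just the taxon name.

The MRCA of OTU50 and OTU25 subtends (OTU25,(OTU50,(OTU11,(OTU9,OTU15)))) (5 taxa).
The MRCA of OTU50 and OTU26 is the root, subtending the entire tree (9 taxa).
The first is nested inside the second, so OTU50 shares a more recent common ancestor with OTU25.

OTU25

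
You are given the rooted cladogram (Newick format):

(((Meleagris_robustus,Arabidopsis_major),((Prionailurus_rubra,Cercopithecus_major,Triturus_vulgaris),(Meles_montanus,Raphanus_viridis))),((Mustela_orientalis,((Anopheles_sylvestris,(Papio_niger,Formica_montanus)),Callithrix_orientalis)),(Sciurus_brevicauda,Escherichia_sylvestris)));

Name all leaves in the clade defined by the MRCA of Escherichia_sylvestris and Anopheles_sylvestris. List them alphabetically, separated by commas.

Anopheles_sylvestris, Callithrix_orientalis, Escherichia_sylvestris, Formica_montanus, Mustela_orientalis, Papio_niger, Sciurus_brevicauda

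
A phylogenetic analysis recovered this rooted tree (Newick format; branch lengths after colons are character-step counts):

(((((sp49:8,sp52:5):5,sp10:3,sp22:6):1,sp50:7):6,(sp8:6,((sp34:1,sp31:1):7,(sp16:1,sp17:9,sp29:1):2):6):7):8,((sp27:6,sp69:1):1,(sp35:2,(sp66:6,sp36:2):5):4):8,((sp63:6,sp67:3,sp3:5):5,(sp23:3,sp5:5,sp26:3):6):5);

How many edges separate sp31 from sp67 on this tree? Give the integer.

8

The MRCA of sp31 and sp67 is the root of the tree.
From sp31 up to that node: 5 branches. From sp67 up to the same node: 3 branches. Total: 5 + 3 = 8.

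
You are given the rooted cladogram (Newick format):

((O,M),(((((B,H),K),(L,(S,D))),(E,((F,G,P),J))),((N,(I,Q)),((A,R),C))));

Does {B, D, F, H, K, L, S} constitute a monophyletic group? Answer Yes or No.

No

The MRCA of the listed taxa subtends ((((B,H),K),(L,(S,D))),(E,((F,G,P),J))).
That clade also contains E, G, J, P, which are not in the proposed group, so the group is not monophyletic.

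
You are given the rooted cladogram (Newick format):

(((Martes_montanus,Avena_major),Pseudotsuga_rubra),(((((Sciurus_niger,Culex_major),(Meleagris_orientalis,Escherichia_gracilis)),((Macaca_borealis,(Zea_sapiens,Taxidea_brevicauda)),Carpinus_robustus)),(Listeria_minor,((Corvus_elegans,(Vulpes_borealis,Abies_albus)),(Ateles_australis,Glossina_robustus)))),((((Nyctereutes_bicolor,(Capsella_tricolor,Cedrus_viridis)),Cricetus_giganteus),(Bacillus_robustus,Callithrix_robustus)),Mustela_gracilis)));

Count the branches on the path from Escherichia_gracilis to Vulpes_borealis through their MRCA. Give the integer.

9

The MRCA of Escherichia_gracilis and Vulpes_borealis is the node subtending ((((Sciurus_niger,Culex_major),(Meleagris_orientalis,Escherichia_gracilis)),((Macaca_borealis,(Zea_sapiens,Taxidea_brevicauda)),Carpinus_robustus)),(Listeria_minor,((Corvus_elegans,(Vulpes_borealis,Abies_albus)),(Ateles_australis,Glossina_robustus)))).
From Escherichia_gracilis up to that node: 4 branches. From Vulpes_borealis up to the same node: 5 branches. Total: 4 + 5 = 9.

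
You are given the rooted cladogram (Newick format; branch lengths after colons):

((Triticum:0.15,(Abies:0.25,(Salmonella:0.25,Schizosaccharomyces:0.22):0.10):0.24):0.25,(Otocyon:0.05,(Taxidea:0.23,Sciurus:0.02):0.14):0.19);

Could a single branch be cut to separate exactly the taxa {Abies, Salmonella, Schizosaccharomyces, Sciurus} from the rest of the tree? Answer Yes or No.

No

The MRCA of the listed taxa is the root, so the smallest clade containing them is the whole tree.
That clade also contains Otocyon, Taxidea, Triticum, which are not in the proposed group, so the group is not monophyletic.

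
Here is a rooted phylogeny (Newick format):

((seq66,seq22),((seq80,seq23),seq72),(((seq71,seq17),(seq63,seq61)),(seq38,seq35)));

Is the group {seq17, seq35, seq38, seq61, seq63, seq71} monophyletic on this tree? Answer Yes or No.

The most recent common ancestor of these taxa subtends (((seq71,seq17),(seq63,seq61)),(seq38,seq35)).
That clade has exactly 6 tips — every listed taxon and nothing else — so the group is monophyletic.

Yes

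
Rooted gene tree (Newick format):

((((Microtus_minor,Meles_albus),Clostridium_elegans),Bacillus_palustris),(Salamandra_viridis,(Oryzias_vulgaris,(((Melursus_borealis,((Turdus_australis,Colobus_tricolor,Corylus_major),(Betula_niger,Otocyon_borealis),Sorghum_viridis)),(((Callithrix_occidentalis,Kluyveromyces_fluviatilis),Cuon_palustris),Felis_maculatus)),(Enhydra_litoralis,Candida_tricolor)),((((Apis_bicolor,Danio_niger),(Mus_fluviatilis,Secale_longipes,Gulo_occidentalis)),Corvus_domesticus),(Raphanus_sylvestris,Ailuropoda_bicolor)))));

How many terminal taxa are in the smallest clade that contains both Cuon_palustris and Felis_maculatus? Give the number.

4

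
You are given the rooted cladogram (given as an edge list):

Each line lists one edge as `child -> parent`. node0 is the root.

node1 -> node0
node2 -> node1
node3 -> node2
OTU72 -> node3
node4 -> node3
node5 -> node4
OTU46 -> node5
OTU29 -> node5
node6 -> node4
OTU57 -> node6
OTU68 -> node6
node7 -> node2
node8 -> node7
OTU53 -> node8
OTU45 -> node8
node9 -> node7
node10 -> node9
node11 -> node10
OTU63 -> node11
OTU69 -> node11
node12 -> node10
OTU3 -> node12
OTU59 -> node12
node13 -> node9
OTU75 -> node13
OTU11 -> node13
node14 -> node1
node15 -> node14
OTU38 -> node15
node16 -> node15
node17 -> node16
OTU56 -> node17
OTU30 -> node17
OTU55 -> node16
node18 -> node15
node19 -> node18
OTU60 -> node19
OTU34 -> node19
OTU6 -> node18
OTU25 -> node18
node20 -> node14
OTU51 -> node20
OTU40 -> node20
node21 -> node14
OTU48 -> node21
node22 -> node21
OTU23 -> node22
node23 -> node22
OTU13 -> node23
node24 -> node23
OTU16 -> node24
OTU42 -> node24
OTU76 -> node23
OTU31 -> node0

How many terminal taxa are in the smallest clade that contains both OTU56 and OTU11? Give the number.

The MRCA of OTU56 and OTU11 is the node subtending (((OTU72,((OTU46,OTU29),(OTU57,OTU68))),((OTU53,OTU45),(((OTU63,OTU69),(OTU3,OTU59)),(OTU75,OTU11)))),((OTU38,((OTU56,OTU30),OTU55),((OTU60,OTU34),OTU6,OTU25)),(OTU51,OTU40),(OTU48,(OTU23,(OTU13,(OTU16,OTU42),OTU76))))).
That clade contains 29 terminal taxa: OTU11, OTU13, OTU16, OTU23, OTU25, OTU29, OTU3, OTU30, OTU34, OTU38, OTU40, OTU42, OTU45, OTU46, OTU48, OTU51, OTU53, OTU55, OTU56, OTU57, OTU59, OTU6, OTU60, OTU63, OTU68, OTU69, OTU72, OTU75, OTU76.

29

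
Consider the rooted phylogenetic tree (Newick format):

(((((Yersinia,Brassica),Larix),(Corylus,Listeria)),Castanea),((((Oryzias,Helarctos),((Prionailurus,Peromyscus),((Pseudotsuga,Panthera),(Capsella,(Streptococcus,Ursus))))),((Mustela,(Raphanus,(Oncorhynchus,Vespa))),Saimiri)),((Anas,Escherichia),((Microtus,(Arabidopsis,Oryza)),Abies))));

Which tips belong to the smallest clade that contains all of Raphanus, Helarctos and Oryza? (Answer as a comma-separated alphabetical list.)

Tracing Raphanus: it sits inside (Raphanus,(Oncorhynchus,Vespa)).
Tracing Helarctos: it sits inside (Oryzias,Helarctos).
Tracing Oryza: it sits inside (Arabidopsis,Oryza).
The smallest clade enclosing all 3 is ((((Oryzias,Helarctos),((Prionailurus,Peromyscus),((Pseudotsuga,Panthera),(Capsella,(Streptococcus,Ursus))))),((Mustela,(Raphanus,(Oncorhynchus,Vespa))),Saimiri)),((Anas,Escherichia),((Microtus,(Arabidopsis,Oryza)),Abies))); the answer is its 20 terminal taxa in alphabetical order.

Abies, Anas, Arabidopsis, Capsella, Escherichia, Helarctos, Microtus, Mustela, Oncorhynchus, Oryza, Oryzias, Panthera, Peromyscus, Prionailurus, Pseudotsuga, Raphanus, Saimiri, Streptococcus, Ursus, Vespa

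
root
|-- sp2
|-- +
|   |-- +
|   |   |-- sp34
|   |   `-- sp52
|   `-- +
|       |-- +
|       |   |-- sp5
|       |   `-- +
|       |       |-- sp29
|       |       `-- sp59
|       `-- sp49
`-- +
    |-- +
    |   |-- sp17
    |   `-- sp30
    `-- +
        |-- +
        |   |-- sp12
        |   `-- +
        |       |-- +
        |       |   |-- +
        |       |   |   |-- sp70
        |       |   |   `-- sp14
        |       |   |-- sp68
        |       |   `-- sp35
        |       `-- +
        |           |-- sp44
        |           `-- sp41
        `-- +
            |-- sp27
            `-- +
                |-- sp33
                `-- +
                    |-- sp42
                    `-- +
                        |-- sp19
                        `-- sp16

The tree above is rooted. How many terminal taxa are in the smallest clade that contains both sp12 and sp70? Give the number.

The MRCA of sp12 and sp70 is the node subtending (sp12,(((sp70,sp14),sp68,sp35),(sp44,sp41))).
That clade contains 7 terminal taxa: sp12, sp14, sp35, sp41, sp44, sp68, sp70.

7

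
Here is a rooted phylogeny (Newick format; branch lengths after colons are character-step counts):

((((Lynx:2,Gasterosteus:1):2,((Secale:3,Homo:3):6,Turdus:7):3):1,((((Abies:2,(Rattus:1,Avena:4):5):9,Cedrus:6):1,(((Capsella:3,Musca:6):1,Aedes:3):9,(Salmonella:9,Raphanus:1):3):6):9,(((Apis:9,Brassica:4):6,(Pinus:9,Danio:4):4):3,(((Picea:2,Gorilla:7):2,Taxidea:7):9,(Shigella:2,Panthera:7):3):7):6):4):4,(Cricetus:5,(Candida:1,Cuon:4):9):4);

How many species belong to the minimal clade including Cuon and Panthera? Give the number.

The MRCA of Cuon and Panthera is the root, so the clade is the entire tree.
That clade contains 26 terminal taxa: Abies, Aedes, Apis, Avena, Brassica, Candida, Capsella, Cedrus, Cricetus, Cuon, Danio, Gasterosteus, Gorilla, Homo, Lynx, Musca, Panthera, Picea, Pinus, Raphanus, Rattus, Salmonella, Secale, Shigella, Taxidea, Turdus.

26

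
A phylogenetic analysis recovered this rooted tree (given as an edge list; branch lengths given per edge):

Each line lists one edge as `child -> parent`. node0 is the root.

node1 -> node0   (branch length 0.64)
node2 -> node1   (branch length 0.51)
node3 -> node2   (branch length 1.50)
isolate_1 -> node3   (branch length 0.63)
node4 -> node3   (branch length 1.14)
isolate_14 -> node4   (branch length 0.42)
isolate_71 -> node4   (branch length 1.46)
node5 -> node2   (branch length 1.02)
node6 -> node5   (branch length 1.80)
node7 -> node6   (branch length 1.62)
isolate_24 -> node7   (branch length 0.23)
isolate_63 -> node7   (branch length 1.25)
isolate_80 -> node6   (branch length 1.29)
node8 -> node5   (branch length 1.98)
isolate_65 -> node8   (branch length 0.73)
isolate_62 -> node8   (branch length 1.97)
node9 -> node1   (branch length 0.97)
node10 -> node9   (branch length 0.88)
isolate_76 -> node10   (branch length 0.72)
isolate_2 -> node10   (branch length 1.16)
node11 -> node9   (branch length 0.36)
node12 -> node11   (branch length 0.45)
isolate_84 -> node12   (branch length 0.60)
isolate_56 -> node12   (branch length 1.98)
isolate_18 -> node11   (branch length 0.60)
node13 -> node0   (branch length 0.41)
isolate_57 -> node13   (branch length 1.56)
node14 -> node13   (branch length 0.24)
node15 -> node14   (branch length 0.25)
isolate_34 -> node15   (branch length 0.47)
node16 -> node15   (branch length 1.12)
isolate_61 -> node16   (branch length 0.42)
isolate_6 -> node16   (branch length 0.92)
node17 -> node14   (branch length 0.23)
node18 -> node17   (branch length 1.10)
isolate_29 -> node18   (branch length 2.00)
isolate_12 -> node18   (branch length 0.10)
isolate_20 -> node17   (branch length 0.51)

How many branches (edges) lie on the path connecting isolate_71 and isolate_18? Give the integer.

7

The MRCA of isolate_71 and isolate_18 is the node subtending (((isolate_1,(isolate_14,isolate_71)),(((isolate_24,isolate_63),isolate_80),(isolate_65,isolate_62))),((isolate_76,isolate_2),((isolate_84,isolate_56),isolate_18))).
From isolate_71 up to that node: 4 branches. From isolate_18 up to the same node: 3 branches. Total: 4 + 3 = 7.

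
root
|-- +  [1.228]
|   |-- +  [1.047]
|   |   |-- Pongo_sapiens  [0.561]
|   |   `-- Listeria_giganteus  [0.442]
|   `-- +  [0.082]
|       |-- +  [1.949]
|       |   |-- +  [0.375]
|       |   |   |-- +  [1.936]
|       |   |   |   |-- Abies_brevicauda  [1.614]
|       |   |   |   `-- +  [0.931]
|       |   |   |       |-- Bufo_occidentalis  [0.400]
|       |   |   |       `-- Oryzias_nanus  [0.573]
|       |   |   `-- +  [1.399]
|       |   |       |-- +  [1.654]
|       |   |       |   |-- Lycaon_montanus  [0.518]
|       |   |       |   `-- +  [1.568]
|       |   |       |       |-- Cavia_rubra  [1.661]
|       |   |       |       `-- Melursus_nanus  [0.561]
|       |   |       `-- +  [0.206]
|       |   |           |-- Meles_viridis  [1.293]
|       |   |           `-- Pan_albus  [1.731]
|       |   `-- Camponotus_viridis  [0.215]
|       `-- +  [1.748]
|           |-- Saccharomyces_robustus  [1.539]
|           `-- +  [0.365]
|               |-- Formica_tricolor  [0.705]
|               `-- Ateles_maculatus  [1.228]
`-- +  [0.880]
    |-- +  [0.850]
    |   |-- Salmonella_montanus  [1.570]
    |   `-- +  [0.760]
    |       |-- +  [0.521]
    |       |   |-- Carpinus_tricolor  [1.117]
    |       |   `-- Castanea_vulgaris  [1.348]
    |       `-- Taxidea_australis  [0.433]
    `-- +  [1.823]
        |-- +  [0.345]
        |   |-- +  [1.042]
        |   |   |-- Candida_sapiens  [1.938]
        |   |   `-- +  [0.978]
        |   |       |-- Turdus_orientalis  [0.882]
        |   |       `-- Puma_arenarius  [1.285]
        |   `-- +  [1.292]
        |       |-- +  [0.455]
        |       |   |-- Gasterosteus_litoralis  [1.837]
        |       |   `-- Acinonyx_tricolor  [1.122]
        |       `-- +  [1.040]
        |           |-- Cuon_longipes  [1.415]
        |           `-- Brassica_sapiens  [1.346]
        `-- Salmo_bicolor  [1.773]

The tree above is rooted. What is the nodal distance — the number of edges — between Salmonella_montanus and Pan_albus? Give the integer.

The MRCA of Salmonella_montanus and Pan_albus is the root of the tree.
From Salmonella_montanus up to that node: 3 branches. From Pan_albus up to the same node: 7 branches. Total: 3 + 7 = 10.

10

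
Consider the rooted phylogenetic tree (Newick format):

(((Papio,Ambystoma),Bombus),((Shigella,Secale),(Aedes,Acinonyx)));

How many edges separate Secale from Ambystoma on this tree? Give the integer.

The MRCA of Secale and Ambystoma is the root of the tree.
From Secale up to that node: 3 branches. From Ambystoma up to the same node: 3 branches. Total: 3 + 3 = 6.

6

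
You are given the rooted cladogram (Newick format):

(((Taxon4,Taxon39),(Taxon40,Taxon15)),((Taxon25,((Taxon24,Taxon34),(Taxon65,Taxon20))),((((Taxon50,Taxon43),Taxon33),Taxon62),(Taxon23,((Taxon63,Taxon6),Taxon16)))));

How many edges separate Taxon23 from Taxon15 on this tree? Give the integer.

The MRCA of Taxon23 and Taxon15 is the root of the tree.
From Taxon23 up to that node: 4 branches. From Taxon15 up to the same node: 3 branches. Total: 4 + 3 = 7.

7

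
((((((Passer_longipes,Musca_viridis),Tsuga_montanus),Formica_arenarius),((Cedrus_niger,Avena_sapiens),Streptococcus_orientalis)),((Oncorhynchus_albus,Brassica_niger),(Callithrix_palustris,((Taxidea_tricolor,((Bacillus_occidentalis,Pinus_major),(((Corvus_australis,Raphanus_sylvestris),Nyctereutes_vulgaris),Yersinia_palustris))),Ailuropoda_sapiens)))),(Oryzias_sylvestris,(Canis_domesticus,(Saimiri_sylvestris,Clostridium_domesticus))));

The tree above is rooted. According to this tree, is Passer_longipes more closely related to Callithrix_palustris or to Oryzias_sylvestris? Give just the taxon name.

The MRCA of Passer_longipes and Callithrix_palustris subtends (((((Passer_longipes,Musca_viridis),Tsuga_montanus),Formica_arenarius),((Cedrus_niger,Avena_sapiens),Streptococcus_orientalis)),((Oncorhynchus_albus,Brassica_niger),(Callithrix_palustris,((Taxidea_tricolor,((Bacillus_occidentalis,Pinus_major),(((Corvus_australis,Raphanus_sylvestris),Nyctereutes_vulgaris),Yersinia_palustris))),Ailuropoda_sapiens)))) (18 taxa).
The MRCA of Passer_longipes and Oryzias_sylvestris is the root, subtending the entire tree (22 taxa).
The first is nested inside the second, so Passer_longipes shares a more recent common ancestor with Callithrix_palustris.

Callithrix_palustris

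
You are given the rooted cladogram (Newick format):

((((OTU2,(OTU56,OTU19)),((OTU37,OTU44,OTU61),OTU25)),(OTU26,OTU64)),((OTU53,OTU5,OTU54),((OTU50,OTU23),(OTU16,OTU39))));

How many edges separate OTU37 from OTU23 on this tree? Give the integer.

The MRCA of OTU37 and OTU23 is the root of the tree.
From OTU37 up to that node: 5 branches. From OTU23 up to the same node: 4 branches. Total: 5 + 4 = 9.

9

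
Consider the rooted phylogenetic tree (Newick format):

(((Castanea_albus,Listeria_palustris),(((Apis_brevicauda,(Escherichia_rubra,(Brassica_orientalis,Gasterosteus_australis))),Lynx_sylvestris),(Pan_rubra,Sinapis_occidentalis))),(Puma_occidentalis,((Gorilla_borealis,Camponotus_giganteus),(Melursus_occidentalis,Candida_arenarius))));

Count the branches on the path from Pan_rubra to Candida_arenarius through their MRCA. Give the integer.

The MRCA of Pan_rubra and Candida_arenarius is the root of the tree.
From Pan_rubra up to that node: 4 branches. From Candida_arenarius up to the same node: 4 branches. Total: 4 + 4 = 8.

8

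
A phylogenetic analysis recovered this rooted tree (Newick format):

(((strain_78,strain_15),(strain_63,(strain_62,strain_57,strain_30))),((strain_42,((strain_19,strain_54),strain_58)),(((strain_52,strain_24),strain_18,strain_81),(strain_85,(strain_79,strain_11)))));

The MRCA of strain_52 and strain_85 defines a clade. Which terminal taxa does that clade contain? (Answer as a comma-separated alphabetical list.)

Tracing strain_52: it sits inside (strain_52,strain_24).
Tracing strain_85: it sits inside (strain_85,(strain_79,strain_11)).
The smallest clade enclosing both is (((strain_52,strain_24),strain_18,strain_81),(strain_85,(strain_79,strain_11))); the answer is its 7 terminal taxa in alphabetical order.

strain_11, strain_18, strain_24, strain_52, strain_79, strain_81, strain_85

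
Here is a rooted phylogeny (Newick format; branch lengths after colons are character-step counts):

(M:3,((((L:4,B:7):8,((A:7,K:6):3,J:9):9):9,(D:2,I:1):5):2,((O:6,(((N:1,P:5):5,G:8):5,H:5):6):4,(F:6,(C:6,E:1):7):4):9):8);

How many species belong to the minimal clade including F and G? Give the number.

8

The MRCA of F and G is the node subtending ((O,(((N,P),G),H)),(F,(C,E))).
That clade contains 8 terminal taxa: C, E, F, G, H, N, O, P.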